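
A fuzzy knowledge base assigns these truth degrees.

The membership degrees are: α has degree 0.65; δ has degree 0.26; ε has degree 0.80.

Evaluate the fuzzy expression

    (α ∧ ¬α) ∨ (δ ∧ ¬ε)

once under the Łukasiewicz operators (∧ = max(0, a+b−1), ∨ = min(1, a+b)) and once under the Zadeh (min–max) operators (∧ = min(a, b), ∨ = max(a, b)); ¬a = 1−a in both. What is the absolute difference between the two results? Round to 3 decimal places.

0.350

Under Łukasiewicz:
  ¬α = 1 − 0.65 = 0.35
  α ∧ ¬α = max(0, a+b−1) on (0.65, 0.35) = 0.00
  ¬ε = 1 − 0.80 = 0.20
  δ ∧ ¬ε = max(0, a+b−1) on (0.26, 0.20) = 0.00
  (α ∧ ¬α) ∨ (δ ∧ ¬ε) = min(1, a+b) on (0.00, 0.00) = 0.00
  → value = 0.0000
Under Zadeh (min–max):
  ¬α = 1 − 0.65 = 0.35
  α ∧ ¬α = min(a, b) on (0.65, 0.35) = 0.35
  ¬ε = 1 − 0.80 = 0.20
  δ ∧ ¬ε = min(a, b) on (0.26, 0.20) = 0.20
  (α ∧ ¬α) ∨ (δ ∧ ¬ε) = max(a, b) on (0.35, 0.20) = 0.35
  → value = 0.3500
|0.0000 − 0.3500| = 0.350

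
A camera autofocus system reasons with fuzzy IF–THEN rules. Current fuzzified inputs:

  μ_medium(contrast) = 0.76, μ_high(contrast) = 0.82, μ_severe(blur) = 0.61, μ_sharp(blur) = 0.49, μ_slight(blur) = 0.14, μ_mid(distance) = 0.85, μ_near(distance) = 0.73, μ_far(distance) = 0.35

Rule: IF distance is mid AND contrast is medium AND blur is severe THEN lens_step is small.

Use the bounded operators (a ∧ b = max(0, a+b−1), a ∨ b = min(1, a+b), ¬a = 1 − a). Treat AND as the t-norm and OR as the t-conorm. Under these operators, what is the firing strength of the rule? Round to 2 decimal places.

0.22

firing strength: mid=0.85, medium=0.76, severe=0.61; AND[max(0, a+b−1)] → w = 0.22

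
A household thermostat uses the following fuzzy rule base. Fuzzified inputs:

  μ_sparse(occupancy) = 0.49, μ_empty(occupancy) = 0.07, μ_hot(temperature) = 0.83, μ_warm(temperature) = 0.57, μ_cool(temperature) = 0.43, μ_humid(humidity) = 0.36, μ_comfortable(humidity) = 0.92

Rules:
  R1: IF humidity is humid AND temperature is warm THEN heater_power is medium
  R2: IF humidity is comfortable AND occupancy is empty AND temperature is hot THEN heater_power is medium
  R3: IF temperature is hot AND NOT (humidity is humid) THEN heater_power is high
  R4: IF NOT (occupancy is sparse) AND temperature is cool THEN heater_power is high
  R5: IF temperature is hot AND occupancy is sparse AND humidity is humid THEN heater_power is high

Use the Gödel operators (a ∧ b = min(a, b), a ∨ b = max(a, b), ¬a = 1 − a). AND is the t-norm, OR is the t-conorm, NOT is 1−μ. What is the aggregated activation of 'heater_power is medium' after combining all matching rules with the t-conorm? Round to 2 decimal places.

R1: humid=0.36, warm=0.57; AND[min(a, b)] → w = 0.36
R2: comfortable=0.92, empty=0.07, hot=0.83; AND[min(a, b)] → w = 0.07
R3: hot=0.83, ¬humid=1−0.36=0.64; AND[min(a, b)] → w = 0.64
R4: ¬sparse=1−0.49=0.51, cool=0.43; AND[min(a, b)] → w = 0.43
R5: hot=0.83, sparse=0.49, humid=0.36; AND[min(a, b)] → w = 0.36
Rules with consequent 'medium': {R1, R2} → strengths 0.36, 0.07
Aggregate via t-conorm [max(a, b)]: 0.36

0.36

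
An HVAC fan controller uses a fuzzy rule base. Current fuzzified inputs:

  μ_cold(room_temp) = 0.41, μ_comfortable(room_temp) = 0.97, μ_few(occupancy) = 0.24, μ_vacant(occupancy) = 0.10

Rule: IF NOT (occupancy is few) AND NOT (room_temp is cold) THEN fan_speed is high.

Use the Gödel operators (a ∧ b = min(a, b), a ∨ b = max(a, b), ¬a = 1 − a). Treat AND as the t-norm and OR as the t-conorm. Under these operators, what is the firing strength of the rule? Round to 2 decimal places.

firing strength: ¬few=1−0.24=0.76, ¬cold=1−0.41=0.59; AND[min(a, b)] → w = 0.59

0.59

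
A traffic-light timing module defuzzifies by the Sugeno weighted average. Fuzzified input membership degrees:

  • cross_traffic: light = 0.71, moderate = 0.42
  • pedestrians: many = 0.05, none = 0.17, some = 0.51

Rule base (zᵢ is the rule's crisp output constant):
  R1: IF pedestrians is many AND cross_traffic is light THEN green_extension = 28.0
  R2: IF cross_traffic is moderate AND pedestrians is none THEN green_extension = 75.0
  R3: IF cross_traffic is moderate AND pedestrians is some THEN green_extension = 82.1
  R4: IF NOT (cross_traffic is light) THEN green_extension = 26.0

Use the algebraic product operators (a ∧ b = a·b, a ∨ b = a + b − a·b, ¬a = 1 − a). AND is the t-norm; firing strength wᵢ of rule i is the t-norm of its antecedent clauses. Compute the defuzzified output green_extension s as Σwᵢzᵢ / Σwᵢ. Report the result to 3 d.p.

51.505

R1 (z=28.0): many=0.05, light=0.71; AND[a·b] → w = 0.0355
R2 (z=75.0): moderate=0.42, none=0.17; AND[a·b] → w = 0.0714
R3 (z=82.1): moderate=0.42, some=0.51; AND[a·b] → w = 0.2142
R4 (z=26.0): ¬light=1−0.71=0.29 → w = 0.2900
Weighted average = (0.0355·28.0 + 0.0714·75.0 + 0.2142·82.1 + 0.2900·26.0) / (0.0355 + 0.0714 + 0.2142 + 0.2900)
  = 31.4748 / 0.6111 = 51.505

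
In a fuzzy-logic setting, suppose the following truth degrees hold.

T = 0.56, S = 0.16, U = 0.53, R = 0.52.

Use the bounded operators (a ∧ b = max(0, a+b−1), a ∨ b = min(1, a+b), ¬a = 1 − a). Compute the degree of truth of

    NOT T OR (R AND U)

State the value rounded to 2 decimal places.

NOT T = 1 − 0.56 = 0.44
R AND U = max(0, a+b−1) on (0.52, 0.53) = 0.05
NOT T OR (R AND U) = min(1, a+b) on (0.44, 0.05) = 0.49

0.49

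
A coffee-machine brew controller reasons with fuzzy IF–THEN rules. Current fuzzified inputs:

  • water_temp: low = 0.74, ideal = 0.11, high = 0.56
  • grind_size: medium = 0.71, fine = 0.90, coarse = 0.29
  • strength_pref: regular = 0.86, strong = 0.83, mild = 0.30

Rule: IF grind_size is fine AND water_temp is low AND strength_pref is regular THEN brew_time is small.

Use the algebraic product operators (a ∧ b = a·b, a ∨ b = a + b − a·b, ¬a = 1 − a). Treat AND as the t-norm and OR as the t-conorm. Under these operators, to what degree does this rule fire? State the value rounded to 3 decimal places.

0.573

firing strength: fine=0.90, low=0.74, regular=0.86; AND[a·b] → w = 0.5728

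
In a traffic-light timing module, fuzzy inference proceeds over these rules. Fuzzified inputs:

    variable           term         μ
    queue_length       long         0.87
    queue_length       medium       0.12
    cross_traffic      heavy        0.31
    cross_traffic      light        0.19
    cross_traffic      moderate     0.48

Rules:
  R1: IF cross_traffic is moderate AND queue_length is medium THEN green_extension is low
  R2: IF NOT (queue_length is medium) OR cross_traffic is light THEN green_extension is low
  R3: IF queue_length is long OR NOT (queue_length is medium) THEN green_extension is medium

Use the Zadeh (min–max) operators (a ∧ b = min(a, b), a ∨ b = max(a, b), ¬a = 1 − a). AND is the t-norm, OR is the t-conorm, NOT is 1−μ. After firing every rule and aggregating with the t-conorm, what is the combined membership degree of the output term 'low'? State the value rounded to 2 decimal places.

R1: moderate=0.48, medium=0.12; AND[min(a, b)] → w = 0.12
R2: ¬medium=1−0.12=0.88, light=0.19; OR[max(a, b)] → w = 0.88
R3: long=0.87, ¬medium=1−0.12=0.88; OR[max(a, b)] → w = 0.88
Rules with consequent 'low': {R1, R2} → strengths 0.12, 0.88
Aggregate via t-conorm [max(a, b)]: 0.88

0.88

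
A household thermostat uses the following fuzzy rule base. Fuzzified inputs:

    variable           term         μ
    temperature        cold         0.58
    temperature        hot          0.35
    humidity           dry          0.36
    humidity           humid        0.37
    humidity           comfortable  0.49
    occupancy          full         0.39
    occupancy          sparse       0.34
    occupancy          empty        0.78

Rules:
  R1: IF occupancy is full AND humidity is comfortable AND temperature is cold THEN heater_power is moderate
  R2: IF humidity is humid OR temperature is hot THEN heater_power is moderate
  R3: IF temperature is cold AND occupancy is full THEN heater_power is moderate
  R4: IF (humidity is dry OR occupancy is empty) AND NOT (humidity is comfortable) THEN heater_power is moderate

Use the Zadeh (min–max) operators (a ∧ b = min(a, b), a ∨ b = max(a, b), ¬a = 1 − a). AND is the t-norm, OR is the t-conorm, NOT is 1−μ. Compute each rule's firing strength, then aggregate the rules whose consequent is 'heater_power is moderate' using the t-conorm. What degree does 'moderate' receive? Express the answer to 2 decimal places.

0.51

R1: full=0.39, comfortable=0.49, cold=0.58; AND[min(a, b)] → w = 0.39
R2: humid=0.37, hot=0.35; OR[max(a, b)] → w = 0.37
R3: cold=0.58, full=0.39; AND[min(a, b)] → w = 0.39
R4: (dry=0.36 OR empty=0.78) = 0.78; AND[min(a, b)] with ¬comfortable=1−0.49=0.51 → w = 0.51
Rules with consequent 'moderate': {R1, R2, R3, R4} → strengths 0.39, 0.37, 0.39, 0.51
Aggregate via t-conorm [max(a, b)]: 0.51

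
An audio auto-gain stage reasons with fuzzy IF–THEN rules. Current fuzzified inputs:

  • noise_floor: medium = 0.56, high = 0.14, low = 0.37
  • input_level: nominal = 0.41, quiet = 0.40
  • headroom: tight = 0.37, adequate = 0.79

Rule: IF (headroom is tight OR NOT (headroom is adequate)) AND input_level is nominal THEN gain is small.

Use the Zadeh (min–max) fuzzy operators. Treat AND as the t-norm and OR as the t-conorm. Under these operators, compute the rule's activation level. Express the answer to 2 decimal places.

firing strength: (tight=0.37 OR ¬adequate=1−0.79=0.21) = 0.37; AND[min(a, b)] with nominal=0.41 → w = 0.37

0.37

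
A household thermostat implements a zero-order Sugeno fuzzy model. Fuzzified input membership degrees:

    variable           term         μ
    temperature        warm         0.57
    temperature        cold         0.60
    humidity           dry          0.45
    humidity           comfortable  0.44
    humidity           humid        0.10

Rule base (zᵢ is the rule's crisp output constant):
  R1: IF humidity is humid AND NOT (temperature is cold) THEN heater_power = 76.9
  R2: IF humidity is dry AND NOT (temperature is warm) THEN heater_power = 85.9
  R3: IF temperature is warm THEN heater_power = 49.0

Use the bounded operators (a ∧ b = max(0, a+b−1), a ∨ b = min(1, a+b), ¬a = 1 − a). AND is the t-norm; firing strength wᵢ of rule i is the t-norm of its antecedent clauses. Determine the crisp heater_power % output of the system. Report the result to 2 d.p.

49.00

R1 (z=76.9): humid=0.10, ¬cold=1−0.60=0.40; AND[max(0, a+b−1)] → w = 0.00
R2 (z=85.9): dry=0.45, ¬warm=1−0.57=0.43; AND[max(0, a+b−1)] → w = 0.00
R3 (z=49.0): warm=0.57 → w = 0.57
Weighted average = (0.00·76.9 + 0.00·85.9 + 0.57·49.0) / (0.00 + 0.00 + 0.57)
  = 27.9300 / 0.5700 = 49.00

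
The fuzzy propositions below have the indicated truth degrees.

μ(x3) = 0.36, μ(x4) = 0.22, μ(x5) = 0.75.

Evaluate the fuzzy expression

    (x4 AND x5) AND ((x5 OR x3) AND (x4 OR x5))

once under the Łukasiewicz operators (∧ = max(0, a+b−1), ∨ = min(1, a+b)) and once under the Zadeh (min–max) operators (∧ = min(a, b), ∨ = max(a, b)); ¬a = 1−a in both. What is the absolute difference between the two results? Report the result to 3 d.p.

Under Łukasiewicz:
  x4 AND x5 = max(0, a+b−1) on (0.22, 0.75) = 0.00
  x5 OR x3 = min(1, a+b) on (0.75, 0.36) = 1.00
  x4 OR x5 = min(1, a+b) on (0.22, 0.75) = 0.97
  (x5 OR x3) AND (x4 OR x5) = max(0, a+b−1) on (1.00, 0.97) = 0.97
  (x4 AND x5) AND ((x5 OR x3) AND (x4 OR x5)) = max(0, a+b−1) on (0.00, 0.97) = 0.00
  → value = 0.0000
Under Zadeh (min–max):
  x4 AND x5 = min(a, b) on (0.22, 0.75) = 0.22
  x5 OR x3 = max(a, b) on (0.75, 0.36) = 0.75
  x4 OR x5 = max(a, b) on (0.22, 0.75) = 0.75
  (x5 OR x3) AND (x4 OR x5) = min(a, b) on (0.75, 0.75) = 0.75
  (x4 AND x5) AND ((x5 OR x3) AND (x4 OR x5)) = min(a, b) on (0.22, 0.75) = 0.22
  → value = 0.2200
|0.0000 − 0.2200| = 0.220

0.220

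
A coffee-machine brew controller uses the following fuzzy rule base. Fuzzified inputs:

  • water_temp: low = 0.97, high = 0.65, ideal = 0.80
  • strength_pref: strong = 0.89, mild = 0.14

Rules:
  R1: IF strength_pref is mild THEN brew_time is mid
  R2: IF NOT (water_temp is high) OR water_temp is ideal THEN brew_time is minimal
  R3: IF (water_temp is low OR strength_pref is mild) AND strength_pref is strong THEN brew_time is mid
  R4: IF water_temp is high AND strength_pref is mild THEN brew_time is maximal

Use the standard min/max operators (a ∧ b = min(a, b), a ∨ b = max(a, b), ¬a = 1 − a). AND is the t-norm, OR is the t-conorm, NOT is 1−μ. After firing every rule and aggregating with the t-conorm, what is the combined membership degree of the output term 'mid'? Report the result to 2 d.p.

R1: mild=0.14 → w = 0.14
R2: ¬high=1−0.65=0.35, ideal=0.80; OR[max(a, b)] → w = 0.80
R3: (low=0.97 OR mild=0.14) = 0.97; AND[min(a, b)] with strong=0.89 → w = 0.89
R4: high=0.65, mild=0.14; AND[min(a, b)] → w = 0.14
Rules with consequent 'mid': {R1, R3} → strengths 0.14, 0.89
Aggregate via t-conorm [max(a, b)]: 0.89

0.89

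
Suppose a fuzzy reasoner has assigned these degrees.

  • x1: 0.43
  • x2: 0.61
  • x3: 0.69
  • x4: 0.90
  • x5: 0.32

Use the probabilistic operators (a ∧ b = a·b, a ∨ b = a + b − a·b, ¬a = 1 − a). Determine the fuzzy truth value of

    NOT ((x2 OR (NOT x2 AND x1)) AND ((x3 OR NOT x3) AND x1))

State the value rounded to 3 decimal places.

0.772

NOT x2 = 1 − 0.6100 = 0.3900
NOT x2 AND x1 = a·b on (0.3900, 0.4300) = 0.1677
x2 OR (NOT x2 AND x1) = a + b − a·b on (0.6100, 0.1677) = 0.6754
NOT x3 = 1 − 0.6900 = 0.3100
x3 OR NOT x3 = a + b − a·b on (0.6900, 0.3100) = 0.7861
(x3 OR NOT x3) AND x1 = a·b on (0.7861, 0.4300) = 0.3380
(x2 OR (NOT x2 AND x1)) AND ((x3 OR NOT x3) AND x1) = a·b on (0.6754, 0.3380) = 0.2283
NOT ((x2 OR (NOT x2 AND x1)) AND ((x3 OR NOT x3) AND x1)) = 1 − 0.2283 = 0.7717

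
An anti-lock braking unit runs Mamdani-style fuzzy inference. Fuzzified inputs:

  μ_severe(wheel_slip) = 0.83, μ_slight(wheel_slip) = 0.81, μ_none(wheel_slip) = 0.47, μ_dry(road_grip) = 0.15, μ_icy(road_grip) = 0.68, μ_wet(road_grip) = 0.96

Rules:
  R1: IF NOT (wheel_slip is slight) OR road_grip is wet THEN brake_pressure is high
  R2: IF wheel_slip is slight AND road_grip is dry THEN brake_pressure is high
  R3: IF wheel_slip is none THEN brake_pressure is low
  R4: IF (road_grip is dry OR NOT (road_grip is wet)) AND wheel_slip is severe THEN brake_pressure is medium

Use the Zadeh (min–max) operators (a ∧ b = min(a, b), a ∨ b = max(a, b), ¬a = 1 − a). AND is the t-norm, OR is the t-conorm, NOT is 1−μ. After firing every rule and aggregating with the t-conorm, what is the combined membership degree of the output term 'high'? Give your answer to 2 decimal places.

R1: ¬slight=1−0.81=0.19, wet=0.96; OR[max(a, b)] → w = 0.96
R2: slight=0.81, dry=0.15; AND[min(a, b)] → w = 0.15
R3: none=0.47 → w = 0.47
R4: (dry=0.15 OR ¬wet=1−0.96=0.04) = 0.15; AND[min(a, b)] with severe=0.83 → w = 0.15
Rules with consequent 'high': {R1, R2} → strengths 0.96, 0.15
Aggregate via t-conorm [max(a, b)]: 0.96

0.96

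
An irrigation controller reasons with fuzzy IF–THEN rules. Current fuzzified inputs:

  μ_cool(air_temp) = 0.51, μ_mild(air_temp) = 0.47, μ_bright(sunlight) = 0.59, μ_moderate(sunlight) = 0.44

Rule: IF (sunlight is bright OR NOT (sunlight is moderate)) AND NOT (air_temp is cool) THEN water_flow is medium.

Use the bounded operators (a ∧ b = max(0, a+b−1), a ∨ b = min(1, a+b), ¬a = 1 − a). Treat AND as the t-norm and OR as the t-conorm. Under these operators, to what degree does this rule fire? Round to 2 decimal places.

0.49

firing strength: (bright=0.59 OR ¬moderate=1−0.44=0.56) = 1.00; AND[max(0, a+b−1)] with ¬cool=1−0.51=0.49 → w = 0.49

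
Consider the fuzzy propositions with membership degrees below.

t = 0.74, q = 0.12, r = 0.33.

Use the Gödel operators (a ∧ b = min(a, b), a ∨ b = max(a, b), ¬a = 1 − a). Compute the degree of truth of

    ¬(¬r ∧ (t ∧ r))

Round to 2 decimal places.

¬r = 1 − 0.33 = 0.67
t ∧ r = min(a, b) on (0.74, 0.33) = 0.33
¬r ∧ (t ∧ r) = min(a, b) on (0.67, 0.33) = 0.33
¬(¬r ∧ (t ∧ r)) = 1 − 0.33 = 0.67

0.67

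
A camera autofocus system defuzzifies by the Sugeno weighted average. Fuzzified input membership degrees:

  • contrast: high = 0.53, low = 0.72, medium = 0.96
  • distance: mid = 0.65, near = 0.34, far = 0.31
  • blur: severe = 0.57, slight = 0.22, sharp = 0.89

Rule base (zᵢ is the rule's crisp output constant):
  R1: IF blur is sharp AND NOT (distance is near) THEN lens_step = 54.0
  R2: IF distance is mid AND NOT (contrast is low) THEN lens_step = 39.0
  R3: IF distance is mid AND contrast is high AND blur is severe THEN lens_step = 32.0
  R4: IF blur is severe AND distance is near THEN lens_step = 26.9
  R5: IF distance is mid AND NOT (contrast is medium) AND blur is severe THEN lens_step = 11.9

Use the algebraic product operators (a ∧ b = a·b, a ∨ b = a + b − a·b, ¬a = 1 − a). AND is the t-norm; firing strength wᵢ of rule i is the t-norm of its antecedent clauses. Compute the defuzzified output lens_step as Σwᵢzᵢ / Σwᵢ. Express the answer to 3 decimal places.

42.993

R1 (z=54.0): sharp=0.89, ¬near=1−0.34=0.66; AND[a·b] → w = 0.5874
R2 (z=39.0): mid=0.65, ¬low=1−0.72=0.28; AND[a·b] → w = 0.1820
R3 (z=32.0): mid=0.65, high=0.53, severe=0.57; AND[a·b] → w = 0.1964
R4 (z=26.9): severe=0.57, near=0.34; AND[a·b] → w = 0.1938
R5 (z=11.9): mid=0.65, ¬medium=1−0.96=0.04, severe=0.57; AND[a·b] → w = 0.0148
Weighted average = (0.5874·54.0 + 0.1820·39.0 + 0.1964·32.0 + 0.1938·26.9 + 0.0148·11.9) / (0.5874 + 0.1820 + 0.1964 + 0.1938 + 0.0148)
  = 50.4909 / 1.1744 = 42.993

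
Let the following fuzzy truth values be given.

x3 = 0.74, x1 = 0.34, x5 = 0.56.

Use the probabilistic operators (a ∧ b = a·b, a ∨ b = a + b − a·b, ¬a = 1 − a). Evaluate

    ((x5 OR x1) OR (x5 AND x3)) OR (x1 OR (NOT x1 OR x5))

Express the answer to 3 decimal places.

0.983

x5 OR x1 = a + b − a·b on (0.5600, 0.3400) = 0.7096
x5 AND x3 = a·b on (0.5600, 0.7400) = 0.4144
(x5 OR x1) OR (x5 AND x3) = a + b − a·b on (0.7096, 0.4144) = 0.8299
NOT x1 = 1 − 0.3400 = 0.6600
NOT x1 OR x5 = a + b − a·b on (0.6600, 0.5600) = 0.8504
x1 OR (NOT x1 OR x5) = a + b − a·b on (0.3400, 0.8504) = 0.9013
((x5 OR x1) OR (x5 AND x3)) OR (x1 OR (NOT x1 OR x5)) = a + b − a·b on (0.8299, 0.9013) = 0.9832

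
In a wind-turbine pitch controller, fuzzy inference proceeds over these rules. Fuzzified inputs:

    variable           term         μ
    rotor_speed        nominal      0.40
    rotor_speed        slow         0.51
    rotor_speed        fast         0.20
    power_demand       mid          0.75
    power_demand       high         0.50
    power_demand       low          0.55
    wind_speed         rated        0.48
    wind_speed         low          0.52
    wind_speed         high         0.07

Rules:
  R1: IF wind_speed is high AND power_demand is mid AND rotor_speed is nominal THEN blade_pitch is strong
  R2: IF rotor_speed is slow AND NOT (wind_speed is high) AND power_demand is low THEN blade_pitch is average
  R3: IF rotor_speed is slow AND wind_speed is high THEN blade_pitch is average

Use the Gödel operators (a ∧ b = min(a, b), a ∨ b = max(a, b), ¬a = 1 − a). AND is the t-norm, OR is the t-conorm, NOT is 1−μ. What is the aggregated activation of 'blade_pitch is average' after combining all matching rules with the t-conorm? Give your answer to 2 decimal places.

R1: high=0.07, mid=0.75, nominal=0.40; AND[min(a, b)] → w = 0.07
R2: slow=0.51, ¬high=1−0.07=0.93, low=0.55; AND[min(a, b)] → w = 0.51
R3: slow=0.51, high=0.07; AND[min(a, b)] → w = 0.07
Rules with consequent 'average': {R2, R3} → strengths 0.51, 0.07
Aggregate via t-conorm [max(a, b)]: 0.51

0.51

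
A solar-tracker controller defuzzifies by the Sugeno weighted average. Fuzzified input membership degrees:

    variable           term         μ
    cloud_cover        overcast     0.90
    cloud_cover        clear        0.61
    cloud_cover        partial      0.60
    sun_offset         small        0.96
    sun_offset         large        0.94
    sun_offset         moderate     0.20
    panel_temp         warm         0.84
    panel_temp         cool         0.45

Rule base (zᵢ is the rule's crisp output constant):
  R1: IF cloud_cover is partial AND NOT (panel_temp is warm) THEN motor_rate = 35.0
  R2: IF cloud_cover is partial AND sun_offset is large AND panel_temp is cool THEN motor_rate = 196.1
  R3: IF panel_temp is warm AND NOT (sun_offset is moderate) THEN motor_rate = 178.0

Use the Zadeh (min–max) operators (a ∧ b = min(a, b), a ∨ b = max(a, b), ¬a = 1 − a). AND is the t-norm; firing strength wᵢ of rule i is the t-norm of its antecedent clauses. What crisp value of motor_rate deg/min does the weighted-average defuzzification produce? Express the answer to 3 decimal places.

167.550

R1 (z=35.0): partial=0.60, ¬warm=1−0.84=0.16; AND[min(a, b)] → w = 0.16
R2 (z=196.1): partial=0.60, large=0.94, cool=0.45; AND[min(a, b)] → w = 0.45
R3 (z=178.0): warm=0.84, ¬moderate=1−0.20=0.80; AND[min(a, b)] → w = 0.80
Weighted average = (0.16·35.0 + 0.45·196.1 + 0.80·178.0) / (0.16 + 0.45 + 0.80)
  = 236.2450 / 1.4100 = 167.550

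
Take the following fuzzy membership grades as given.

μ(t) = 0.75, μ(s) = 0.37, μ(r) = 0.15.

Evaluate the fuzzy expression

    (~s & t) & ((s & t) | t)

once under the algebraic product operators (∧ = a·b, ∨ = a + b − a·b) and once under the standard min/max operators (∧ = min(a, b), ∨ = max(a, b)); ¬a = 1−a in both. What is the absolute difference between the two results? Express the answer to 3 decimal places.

Under algebraic product:
  ~s = 1 − 0.3700 = 0.6300
  ~s & t = a·b on (0.6300, 0.7500) = 0.4725
  s & t = a·b on (0.3700, 0.7500) = 0.2775
  (s & t) | t = a + b − a·b on (0.2775, 0.7500) = 0.8194
  (~s & t) & ((s & t) | t) = a·b on (0.4725, 0.8194) = 0.3872
  → value = 0.3872
Under standard min/max:
  ~s = 1 − 0.37 = 0.63
  ~s & t = min(a, b) on (0.63, 0.75) = 0.63
  s & t = min(a, b) on (0.37, 0.75) = 0.37
  (s & t) | t = max(a, b) on (0.37, 0.75) = 0.75
  (~s & t) & ((s & t) | t) = min(a, b) on (0.63, 0.75) = 0.63
  → value = 0.6300
|0.3872 − 0.6300| = 0.243

0.243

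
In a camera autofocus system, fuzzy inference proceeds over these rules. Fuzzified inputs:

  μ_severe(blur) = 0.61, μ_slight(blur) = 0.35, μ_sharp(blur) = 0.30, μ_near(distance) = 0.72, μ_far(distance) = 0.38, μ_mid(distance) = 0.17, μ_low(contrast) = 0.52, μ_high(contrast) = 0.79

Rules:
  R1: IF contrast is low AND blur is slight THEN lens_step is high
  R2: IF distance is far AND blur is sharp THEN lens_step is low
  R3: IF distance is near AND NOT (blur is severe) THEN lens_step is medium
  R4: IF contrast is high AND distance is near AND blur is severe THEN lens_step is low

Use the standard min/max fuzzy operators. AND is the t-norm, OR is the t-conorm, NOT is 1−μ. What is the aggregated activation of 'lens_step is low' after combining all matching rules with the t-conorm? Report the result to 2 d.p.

0.61

R1: low=0.52, slight=0.35; AND[min(a, b)] → w = 0.35
R2: far=0.38, sharp=0.30; AND[min(a, b)] → w = 0.30
R3: near=0.72, ¬severe=1−0.61=0.39; AND[min(a, b)] → w = 0.39
R4: high=0.79, near=0.72, severe=0.61; AND[min(a, b)] → w = 0.61
Rules with consequent 'low': {R2, R4} → strengths 0.30, 0.61
Aggregate via t-conorm [max(a, b)]: 0.61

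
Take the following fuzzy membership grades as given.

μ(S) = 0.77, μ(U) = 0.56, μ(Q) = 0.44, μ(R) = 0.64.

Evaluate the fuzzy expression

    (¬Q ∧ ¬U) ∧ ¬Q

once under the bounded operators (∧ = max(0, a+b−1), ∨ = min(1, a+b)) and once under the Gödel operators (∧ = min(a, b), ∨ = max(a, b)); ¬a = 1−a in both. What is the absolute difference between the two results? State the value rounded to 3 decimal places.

Under bounded:
  ¬Q = 1 − 0.44 = 0.56
  ¬U = 1 − 0.56 = 0.44
  ¬Q ∧ ¬U = max(0, a+b−1) on (0.56, 0.44) = 0.00
  ¬Q = 1 − 0.44 = 0.56
  (¬Q ∧ ¬U) ∧ ¬Q = max(0, a+b−1) on (0.00, 0.56) = 0.00
  → value = 0.0000
Under Gödel:
  ¬Q = 1 − 0.44 = 0.56
  ¬U = 1 − 0.56 = 0.44
  ¬Q ∧ ¬U = min(a, b) on (0.56, 0.44) = 0.44
  ¬Q = 1 − 0.44 = 0.56
  (¬Q ∧ ¬U) ∧ ¬Q = min(a, b) on (0.44, 0.56) = 0.44
  → value = 0.4400
|0.0000 − 0.4400| = 0.440

0.440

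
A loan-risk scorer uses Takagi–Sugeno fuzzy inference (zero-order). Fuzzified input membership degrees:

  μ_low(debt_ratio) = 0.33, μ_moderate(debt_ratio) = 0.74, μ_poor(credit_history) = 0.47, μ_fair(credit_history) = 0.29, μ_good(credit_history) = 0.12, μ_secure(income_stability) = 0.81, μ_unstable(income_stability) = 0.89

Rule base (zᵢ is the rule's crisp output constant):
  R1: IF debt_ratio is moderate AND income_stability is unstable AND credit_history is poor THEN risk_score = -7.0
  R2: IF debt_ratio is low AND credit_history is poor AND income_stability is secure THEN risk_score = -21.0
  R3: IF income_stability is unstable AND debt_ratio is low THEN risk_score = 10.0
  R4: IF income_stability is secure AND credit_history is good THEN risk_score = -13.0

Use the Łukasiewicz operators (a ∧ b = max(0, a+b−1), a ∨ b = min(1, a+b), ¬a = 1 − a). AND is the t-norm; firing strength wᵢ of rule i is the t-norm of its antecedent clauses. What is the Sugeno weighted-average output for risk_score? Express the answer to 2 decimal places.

R1 (z=-7.0): moderate=0.74, unstable=0.89, poor=0.47; AND[max(0, a+b−1)] → w = 0.10
R2 (z=-21.0): low=0.33, poor=0.47, secure=0.81; AND[max(0, a+b−1)] → w = 0.00
R3 (z=10.0): unstable=0.89, low=0.33; AND[max(0, a+b−1)] → w = 0.22
R4 (z=-13.0): secure=0.81, good=0.12; AND[max(0, a+b−1)] → w = 0.00
Weighted average = (0.10·-7.0 + 0.00·-21.0 + 0.22·10.0 + 0.00·-13.0) / (0.10 + 0.00 + 0.22 + 0.00)
  = 1.5000 / 0.3200 = 4.69

4.69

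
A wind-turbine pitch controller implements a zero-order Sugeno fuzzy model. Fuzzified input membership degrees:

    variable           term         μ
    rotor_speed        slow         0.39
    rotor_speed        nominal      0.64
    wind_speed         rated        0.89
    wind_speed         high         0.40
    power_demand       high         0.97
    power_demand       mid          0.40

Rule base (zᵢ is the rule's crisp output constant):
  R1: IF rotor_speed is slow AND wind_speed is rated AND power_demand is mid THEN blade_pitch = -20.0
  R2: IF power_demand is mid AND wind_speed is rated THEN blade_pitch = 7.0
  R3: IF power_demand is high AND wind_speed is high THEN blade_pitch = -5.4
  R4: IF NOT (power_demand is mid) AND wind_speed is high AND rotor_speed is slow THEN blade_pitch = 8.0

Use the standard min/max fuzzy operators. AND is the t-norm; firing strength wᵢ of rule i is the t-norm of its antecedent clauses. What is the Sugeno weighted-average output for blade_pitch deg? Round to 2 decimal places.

R1 (z=-20.0): slow=0.39, rated=0.89, mid=0.40; AND[min(a, b)] → w = 0.39
R2 (z=7.0): mid=0.40, rated=0.89; AND[min(a, b)] → w = 0.40
R3 (z=-5.4): high=0.97, high=0.40; AND[min(a, b)] → w = 0.40
R4 (z=8.0): ¬mid=1−0.40=0.60, high=0.40, slow=0.39; AND[min(a, b)] → w = 0.39
Weighted average = (0.39·-20.0 + 0.40·7.0 + 0.40·-5.4 + 0.39·8.0) / (0.39 + 0.40 + 0.40 + 0.39)
  = -4.0400 / 1.5800 = -2.56

-2.56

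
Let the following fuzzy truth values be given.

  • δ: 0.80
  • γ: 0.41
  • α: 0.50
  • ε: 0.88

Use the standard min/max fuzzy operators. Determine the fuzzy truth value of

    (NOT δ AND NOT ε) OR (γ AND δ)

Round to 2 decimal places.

0.41

NOT δ = 1 − 0.80 = 0.20
NOT ε = 1 − 0.88 = 0.12
NOT δ AND NOT ε = min(a, b) on (0.20, 0.12) = 0.12
γ AND δ = min(a, b) on (0.41, 0.80) = 0.41
(NOT δ AND NOT ε) OR (γ AND δ) = max(a, b) on (0.12, 0.41) = 0.41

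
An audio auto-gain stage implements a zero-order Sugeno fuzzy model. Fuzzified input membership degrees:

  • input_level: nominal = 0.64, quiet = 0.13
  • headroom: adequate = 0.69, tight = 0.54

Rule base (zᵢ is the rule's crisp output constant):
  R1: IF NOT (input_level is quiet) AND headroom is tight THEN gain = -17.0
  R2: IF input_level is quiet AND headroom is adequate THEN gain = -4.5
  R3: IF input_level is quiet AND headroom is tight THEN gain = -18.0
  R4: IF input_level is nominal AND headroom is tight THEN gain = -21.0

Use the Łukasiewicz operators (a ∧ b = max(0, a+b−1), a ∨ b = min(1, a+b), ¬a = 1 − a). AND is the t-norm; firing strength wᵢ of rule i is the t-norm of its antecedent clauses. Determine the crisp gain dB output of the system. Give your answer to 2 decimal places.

R1 (z=-17.0): ¬quiet=1−0.13=0.87, tight=0.54; AND[max(0, a+b−1)] → w = 0.41
R2 (z=-4.5): quiet=0.13, adequate=0.69; AND[max(0, a+b−1)] → w = 0.00
R3 (z=-18.0): quiet=0.13, tight=0.54; AND[max(0, a+b−1)] → w = 0.00
R4 (z=-21.0): nominal=0.64, tight=0.54; AND[max(0, a+b−1)] → w = 0.18
Weighted average = (0.41·-17.0 + 0.00·-4.5 + 0.00·-18.0 + 0.18·-21.0) / (0.41 + 0.00 + 0.00 + 0.18)
  = -10.7500 / 0.5900 = -18.22

-18.22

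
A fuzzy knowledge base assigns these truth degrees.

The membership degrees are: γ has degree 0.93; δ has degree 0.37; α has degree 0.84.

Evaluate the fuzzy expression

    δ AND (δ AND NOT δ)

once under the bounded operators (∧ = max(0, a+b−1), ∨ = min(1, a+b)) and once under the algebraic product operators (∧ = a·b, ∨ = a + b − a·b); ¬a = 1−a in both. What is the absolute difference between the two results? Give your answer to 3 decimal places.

0.086

Under bounded:
  NOT δ = 1 − 0.37 = 0.63
  δ AND NOT δ = max(0, a+b−1) on (0.37, 0.63) = 0.00
  δ AND (δ AND NOT δ) = max(0, a+b−1) on (0.37, 0.00) = 0.00
  → value = 0.0000
Under algebraic product:
  NOT δ = 1 − 0.3700 = 0.6300
  δ AND NOT δ = a·b on (0.3700, 0.6300) = 0.2331
  δ AND (δ AND NOT δ) = a·b on (0.3700, 0.2331) = 0.0862
  → value = 0.0862
|0.0000 − 0.0862| = 0.086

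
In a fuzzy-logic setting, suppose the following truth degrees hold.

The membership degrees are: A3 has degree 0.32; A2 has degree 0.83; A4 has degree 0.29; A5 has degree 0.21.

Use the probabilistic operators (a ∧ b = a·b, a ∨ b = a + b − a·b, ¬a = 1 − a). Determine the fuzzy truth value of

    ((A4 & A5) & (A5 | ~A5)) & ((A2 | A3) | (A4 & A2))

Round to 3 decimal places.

A4 & A5 = a·b on (0.2900, 0.2100) = 0.0609
~A5 = 1 − 0.2100 = 0.7900
A5 | ~A5 = a + b − a·b on (0.2100, 0.7900) = 0.8341
(A4 & A5) & (A5 | ~A5) = a·b on (0.0609, 0.8341) = 0.0508
A2 | A3 = a + b − a·b on (0.8300, 0.3200) = 0.8844
A4 & A2 = a·b on (0.2900, 0.8300) = 0.2407
(A2 | A3) | (A4 & A2) = a + b − a·b on (0.8844, 0.2407) = 0.9122
((A4 & A5) & (A5 | ~A5)) & ((A2 | A3) | (A4 & A2)) = a·b on (0.0508, 0.9122) = 0.0463

0.046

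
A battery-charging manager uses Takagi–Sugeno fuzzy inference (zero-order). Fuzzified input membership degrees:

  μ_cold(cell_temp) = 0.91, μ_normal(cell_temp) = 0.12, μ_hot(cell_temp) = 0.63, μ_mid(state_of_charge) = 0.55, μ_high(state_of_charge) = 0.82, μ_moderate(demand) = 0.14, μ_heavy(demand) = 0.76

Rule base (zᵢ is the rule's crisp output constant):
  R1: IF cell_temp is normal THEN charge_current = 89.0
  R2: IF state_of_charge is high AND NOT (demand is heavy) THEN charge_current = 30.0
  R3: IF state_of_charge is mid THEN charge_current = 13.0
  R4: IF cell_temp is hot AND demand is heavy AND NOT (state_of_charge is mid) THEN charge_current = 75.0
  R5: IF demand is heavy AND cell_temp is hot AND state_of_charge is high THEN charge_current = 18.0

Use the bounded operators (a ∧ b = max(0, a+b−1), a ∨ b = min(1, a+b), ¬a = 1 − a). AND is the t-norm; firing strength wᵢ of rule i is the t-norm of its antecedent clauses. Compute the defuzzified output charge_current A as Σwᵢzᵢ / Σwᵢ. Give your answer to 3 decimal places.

R1 (z=89.0): normal=0.12 → w = 0.12
R2 (z=30.0): high=0.82, ¬heavy=1−0.76=0.24; AND[max(0, a+b−1)] → w = 0.06
R3 (z=13.0): mid=0.55 → w = 0.55
R4 (z=75.0): hot=0.63, heavy=0.76, ¬mid=1−0.55=0.45; AND[max(0, a+b−1)] → w = 0.00
R5 (z=18.0): heavy=0.76, hot=0.63, high=0.82; AND[max(0, a+b−1)] → w = 0.21
Weighted average = (0.12·89.0 + 0.06·30.0 + 0.55·13.0 + 0.00·75.0 + 0.21·18.0) / (0.12 + 0.06 + 0.55 + 0.00 + 0.21)
  = 23.4100 / 0.9400 = 24.904

24.904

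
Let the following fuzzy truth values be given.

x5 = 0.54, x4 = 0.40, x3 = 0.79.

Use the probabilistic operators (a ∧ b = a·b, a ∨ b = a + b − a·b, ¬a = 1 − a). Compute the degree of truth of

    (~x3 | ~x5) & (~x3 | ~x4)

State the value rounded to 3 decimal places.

0.392

~x3 = 1 − 0.7900 = 0.2100
~x5 = 1 − 0.5400 = 0.4600
~x3 | ~x5 = a + b − a·b on (0.2100, 0.4600) = 0.5734
~x3 = 1 − 0.7900 = 0.2100
~x4 = 1 − 0.4000 = 0.6000
~x3 | ~x4 = a + b − a·b on (0.2100, 0.6000) = 0.6840
(~x3 | ~x5) & (~x3 | ~x4) = a·b on (0.5734, 0.6840) = 0.3922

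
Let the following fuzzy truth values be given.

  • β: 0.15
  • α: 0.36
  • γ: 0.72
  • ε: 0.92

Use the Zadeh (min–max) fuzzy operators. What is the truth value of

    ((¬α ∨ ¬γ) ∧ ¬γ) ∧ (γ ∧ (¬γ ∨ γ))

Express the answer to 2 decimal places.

0.28

¬α = 1 − 0.36 = 0.64
¬γ = 1 − 0.72 = 0.28
¬α ∨ ¬γ = max(a, b) on (0.64, 0.28) = 0.64
¬γ = 1 − 0.72 = 0.28
(¬α ∨ ¬γ) ∧ ¬γ = min(a, b) on (0.64, 0.28) = 0.28
¬γ = 1 − 0.72 = 0.28
¬γ ∨ γ = max(a, b) on (0.28, 0.72) = 0.72
γ ∧ (¬γ ∨ γ) = min(a, b) on (0.72, 0.72) = 0.72
((¬α ∨ ¬γ) ∧ ¬γ) ∧ (γ ∧ (¬γ ∨ γ)) = min(a, b) on (0.28, 0.72) = 0.28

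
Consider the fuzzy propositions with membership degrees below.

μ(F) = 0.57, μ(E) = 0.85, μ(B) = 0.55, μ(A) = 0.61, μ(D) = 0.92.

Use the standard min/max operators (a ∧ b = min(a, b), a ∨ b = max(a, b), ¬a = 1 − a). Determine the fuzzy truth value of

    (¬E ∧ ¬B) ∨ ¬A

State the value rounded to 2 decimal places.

0.39

¬E = 1 − 0.85 = 0.15
¬B = 1 − 0.55 = 0.45
¬E ∧ ¬B = min(a, b) on (0.15, 0.45) = 0.15
¬A = 1 − 0.61 = 0.39
(¬E ∧ ¬B) ∨ ¬A = max(a, b) on (0.15, 0.39) = 0.39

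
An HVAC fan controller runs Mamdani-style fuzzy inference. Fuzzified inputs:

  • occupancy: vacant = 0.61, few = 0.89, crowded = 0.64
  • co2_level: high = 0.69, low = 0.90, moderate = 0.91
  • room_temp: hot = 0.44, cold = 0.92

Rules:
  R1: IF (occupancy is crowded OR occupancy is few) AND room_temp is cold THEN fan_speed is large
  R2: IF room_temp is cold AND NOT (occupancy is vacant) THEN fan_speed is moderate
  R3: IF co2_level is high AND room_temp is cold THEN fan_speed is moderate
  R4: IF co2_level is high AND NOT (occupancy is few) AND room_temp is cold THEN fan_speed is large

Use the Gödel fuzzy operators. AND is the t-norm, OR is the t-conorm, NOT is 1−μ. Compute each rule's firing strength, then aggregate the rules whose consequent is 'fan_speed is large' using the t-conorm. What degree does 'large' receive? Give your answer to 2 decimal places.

0.89

R1: (crowded=0.64 OR few=0.89) = 0.89; AND[min(a, b)] with cold=0.92 → w = 0.89
R2: cold=0.92, ¬vacant=1−0.61=0.39; AND[min(a, b)] → w = 0.39
R3: high=0.69, cold=0.92; AND[min(a, b)] → w = 0.69
R4: high=0.69, ¬few=1−0.89=0.11, cold=0.92; AND[min(a, b)] → w = 0.11
Rules with consequent 'large': {R1, R4} → strengths 0.89, 0.11
Aggregate via t-conorm [max(a, b)]: 0.89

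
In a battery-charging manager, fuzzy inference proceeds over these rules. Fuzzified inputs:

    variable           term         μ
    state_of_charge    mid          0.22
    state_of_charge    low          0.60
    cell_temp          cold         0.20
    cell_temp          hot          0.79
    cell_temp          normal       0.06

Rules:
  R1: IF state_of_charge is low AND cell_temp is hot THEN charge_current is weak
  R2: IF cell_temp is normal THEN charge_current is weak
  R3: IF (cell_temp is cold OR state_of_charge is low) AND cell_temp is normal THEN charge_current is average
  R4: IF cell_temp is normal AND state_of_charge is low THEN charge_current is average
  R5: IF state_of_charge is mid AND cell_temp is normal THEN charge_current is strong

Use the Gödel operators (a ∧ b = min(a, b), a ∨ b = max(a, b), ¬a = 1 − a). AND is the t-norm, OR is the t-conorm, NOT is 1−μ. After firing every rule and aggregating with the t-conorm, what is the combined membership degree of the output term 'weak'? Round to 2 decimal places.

0.60

R1: low=0.60, hot=0.79; AND[min(a, b)] → w = 0.60
R2: normal=0.06 → w = 0.06
R3: (cold=0.20 OR low=0.60) = 0.60; AND[min(a, b)] with normal=0.06 → w = 0.06
R4: normal=0.06, low=0.60; AND[min(a, b)] → w = 0.06
R5: mid=0.22, normal=0.06; AND[min(a, b)] → w = 0.06
Rules with consequent 'weak': {R1, R2} → strengths 0.60, 0.06
Aggregate via t-conorm [max(a, b)]: 0.60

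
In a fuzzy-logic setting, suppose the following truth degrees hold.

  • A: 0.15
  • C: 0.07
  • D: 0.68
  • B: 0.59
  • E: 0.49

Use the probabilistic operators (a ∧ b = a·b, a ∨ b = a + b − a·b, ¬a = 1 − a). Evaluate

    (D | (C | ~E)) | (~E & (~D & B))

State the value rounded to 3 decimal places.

0.868

~E = 1 − 0.4900 = 0.5100
C | ~E = a + b − a·b on (0.0700, 0.5100) = 0.5443
D | (C | ~E) = a + b − a·b on (0.6800, 0.5443) = 0.8542
~E = 1 − 0.4900 = 0.5100
~D = 1 − 0.6800 = 0.3200
~D & B = a·b on (0.3200, 0.5900) = 0.1888
~E & (~D & B) = a·b on (0.5100, 0.1888) = 0.0963
(D | (C | ~E)) | (~E & (~D & B)) = a + b − a·b on (0.8542, 0.0963) = 0.8682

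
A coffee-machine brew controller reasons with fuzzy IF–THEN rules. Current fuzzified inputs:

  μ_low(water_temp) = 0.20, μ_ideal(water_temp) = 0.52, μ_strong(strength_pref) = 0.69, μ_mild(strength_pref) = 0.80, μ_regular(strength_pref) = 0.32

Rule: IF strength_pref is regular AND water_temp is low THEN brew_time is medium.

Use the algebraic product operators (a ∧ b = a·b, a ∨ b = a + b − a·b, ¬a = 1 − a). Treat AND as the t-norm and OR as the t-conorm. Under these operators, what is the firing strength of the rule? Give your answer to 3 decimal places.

firing strength: regular=0.32, low=0.20; AND[a·b] → w = 0.0640

0.064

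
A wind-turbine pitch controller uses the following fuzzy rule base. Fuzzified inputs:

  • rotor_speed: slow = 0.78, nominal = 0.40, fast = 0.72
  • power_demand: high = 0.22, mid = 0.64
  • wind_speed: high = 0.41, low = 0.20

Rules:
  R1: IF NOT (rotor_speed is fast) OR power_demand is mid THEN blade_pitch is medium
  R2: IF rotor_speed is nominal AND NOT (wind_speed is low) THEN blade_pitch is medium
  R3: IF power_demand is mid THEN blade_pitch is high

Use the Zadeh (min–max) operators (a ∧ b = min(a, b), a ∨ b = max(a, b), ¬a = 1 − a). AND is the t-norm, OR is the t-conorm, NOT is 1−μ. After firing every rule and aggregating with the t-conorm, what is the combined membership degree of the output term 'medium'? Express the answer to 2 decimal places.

0.64

R1: ¬fast=1−0.72=0.28, mid=0.64; OR[max(a, b)] → w = 0.64
R2: nominal=0.40, ¬low=1−0.20=0.80; AND[min(a, b)] → w = 0.40
R3: mid=0.64 → w = 0.64
Rules with consequent 'medium': {R1, R2} → strengths 0.64, 0.40
Aggregate via t-conorm [max(a, b)]: 0.64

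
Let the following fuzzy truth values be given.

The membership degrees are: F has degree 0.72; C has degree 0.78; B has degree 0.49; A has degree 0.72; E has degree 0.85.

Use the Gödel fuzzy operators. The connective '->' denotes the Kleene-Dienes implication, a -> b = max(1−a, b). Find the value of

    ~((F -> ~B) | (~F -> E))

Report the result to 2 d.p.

0.15

~B = 1 − 0.49 = 0.51
F -> ~B  [Kleene-Dienes: max(1−a, b)] with a=0.72, b=0.51 → 0.51
~F = 1 − 0.72 = 0.28
~F -> E  [Kleene-Dienes: max(1−a, b)] with a=0.28, b=0.85 → 0.85
(F -> ~B) | (~F -> E) = max(a, b) on (0.51, 0.85) = 0.85
~((F -> ~B) | (~F -> E)) = 1 − 0.85 = 0.15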